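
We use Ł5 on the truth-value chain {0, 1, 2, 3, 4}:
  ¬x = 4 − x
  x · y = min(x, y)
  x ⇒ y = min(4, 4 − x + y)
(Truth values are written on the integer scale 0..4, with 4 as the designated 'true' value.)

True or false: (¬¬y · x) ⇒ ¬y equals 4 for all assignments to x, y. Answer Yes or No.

No

Counterexample: take x = 1, y = 4.
¬y = ¬4 = 0
¬¬y = ¬0 = 4
¬¬y · x = 4 · 1 = 1
¬y = ¬4 = 0
(¬¬y · x) ⇒ ¬y = 1 ⇒ 0 = 3
This gives 3 ≠ 4.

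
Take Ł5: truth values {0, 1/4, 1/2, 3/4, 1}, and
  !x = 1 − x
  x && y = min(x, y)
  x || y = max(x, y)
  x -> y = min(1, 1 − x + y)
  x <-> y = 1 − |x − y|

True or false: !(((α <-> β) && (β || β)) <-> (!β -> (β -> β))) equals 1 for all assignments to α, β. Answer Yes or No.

Counterexample: take α = 0, β = 1/4.
α <-> β = 0 <-> 1/4 = 3/4
β || β = 1/4 || 1/4 = 1/4
(α <-> β) && (β || β) = 3/4 && 1/4 = 1/4
!β = !1/4 = 3/4
β -> β = 1/4 -> 1/4 = 1
!β -> (β -> β) = 3/4 -> 1 = 1
((α <-> β) && (β || β)) <-> (!β -> (β -> β)) = 1/4 <-> 1 = 1/4
!(((α <-> β) && (β || β)) <-> (!β -> (β -> β))) = !1/4 = 3/4
This gives 3/4 ≠ 1.

No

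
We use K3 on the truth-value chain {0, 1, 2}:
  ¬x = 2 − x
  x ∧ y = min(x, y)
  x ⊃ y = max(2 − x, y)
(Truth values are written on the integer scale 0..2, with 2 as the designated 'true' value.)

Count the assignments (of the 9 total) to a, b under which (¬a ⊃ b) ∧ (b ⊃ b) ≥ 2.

a = 0, b = 0 ↦ 0  <
a = 0, b = 1 ↦ 1  <
a = 0, b = 2 ↦ 2  ≥
a = 1, b = 0 ↦ 1  <
a = 1, b = 1 ↦ 1  <
a = 1, b = 2 ↦ 2  ≥
a = 2, b = 0 ↦ 2  ≥
a = 2, b = 1 ↦ 1  <
a = 2, b = 2 ↦ 2  ≥
So 4 of the 9 assignments meet the threshold.

4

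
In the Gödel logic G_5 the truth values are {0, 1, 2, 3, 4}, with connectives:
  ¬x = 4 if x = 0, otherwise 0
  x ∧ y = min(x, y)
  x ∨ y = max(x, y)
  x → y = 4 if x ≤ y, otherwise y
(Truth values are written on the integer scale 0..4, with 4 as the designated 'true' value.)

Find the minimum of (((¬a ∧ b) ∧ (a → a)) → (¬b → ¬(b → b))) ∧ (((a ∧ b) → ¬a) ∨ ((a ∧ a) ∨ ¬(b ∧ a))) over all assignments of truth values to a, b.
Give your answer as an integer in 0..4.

1

Take a = 1, b = 1:
¬a = ¬1 = 0
¬a ∧ b = 0 ∧ 1 = 0
a → a = 1 → 1 = 4
(¬a ∧ b) ∧ (a → a) = 0 ∧ 4 = 0
¬b = ¬1 = 0
b → b = 1 → 1 = 4
¬(b → b) = ¬4 = 0
¬b → ¬(b → b) = 0 → 0 = 4
((¬a ∧ b) ∧ (a → a)) → (¬b → ¬(b → b)) = 0 → 4 = 4
a ∧ b = 1 ∧ 1 = 1
¬a = ¬1 = 0
(a ∧ b) → ¬a = 1 → 0 = 0
a ∧ a = 1 ∧ 1 = 1
b ∧ a = 1 ∧ 1 = 1
¬(b ∧ a) = ¬1 = 0
(a ∧ a) ∨ ¬(b ∧ a) = 1 ∨ 0 = 1
((a ∧ b) → ¬a) ∨ ((a ∧ a) ∨ ¬(b ∧ a)) = 0 ∨ 1 = 1
(((¬a ∧ b) ∧ (a → a)) → (¬b → ¬(b → b))) ∧ (((a ∧ b) → ¬a) ∨ ((a ∧ a) ∨ ¬(b ∧ a))) = 4 ∧ 1 = 1
No assignment yields a value below 1, so this is the minimum.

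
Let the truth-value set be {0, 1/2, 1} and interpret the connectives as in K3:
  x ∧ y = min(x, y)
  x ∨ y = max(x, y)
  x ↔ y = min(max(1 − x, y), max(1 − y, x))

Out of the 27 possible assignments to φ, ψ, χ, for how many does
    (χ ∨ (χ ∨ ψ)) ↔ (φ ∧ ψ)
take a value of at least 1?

value 1: 6 assignments (counts)
value 1/2: 14 assignments
value 0: 7 assignments
So 6 of the 27 assignments meet the threshold.

6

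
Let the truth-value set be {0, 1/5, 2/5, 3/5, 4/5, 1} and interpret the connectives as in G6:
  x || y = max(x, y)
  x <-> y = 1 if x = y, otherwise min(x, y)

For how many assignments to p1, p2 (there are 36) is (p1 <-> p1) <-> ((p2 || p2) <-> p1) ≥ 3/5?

value 1: 6 assignments (counts)
value 4/5: 2 assignments (counts)
value 3/5: 4 assignments (counts)
value 2/5: 6 assignments
value 1/5: 8 assignments
value 0: 10 assignments
So 12 of the 36 assignments meet the threshold.

12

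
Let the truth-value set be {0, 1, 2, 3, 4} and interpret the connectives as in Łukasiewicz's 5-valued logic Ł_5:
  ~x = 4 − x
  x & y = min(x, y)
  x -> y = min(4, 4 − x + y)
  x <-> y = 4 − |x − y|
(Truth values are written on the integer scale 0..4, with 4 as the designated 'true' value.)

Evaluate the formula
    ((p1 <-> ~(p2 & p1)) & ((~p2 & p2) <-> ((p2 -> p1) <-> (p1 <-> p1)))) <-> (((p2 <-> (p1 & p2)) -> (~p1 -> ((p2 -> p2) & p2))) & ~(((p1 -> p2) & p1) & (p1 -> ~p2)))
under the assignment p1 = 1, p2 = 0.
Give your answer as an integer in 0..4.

3

p2 & p1 = 0 & 1 = 0
~(p2 & p1) = ~0 = 4
p1 <-> ~(p2 & p1) = 1 <-> 4 = 1
~p2 = ~0 = 4
~p2 & p2 = 4 & 0 = 0
p2 -> p1 = 0 -> 1 = 4
p1 <-> p1 = 1 <-> 1 = 4
(p2 -> p1) <-> (p1 <-> p1) = 4 <-> 4 = 4
(~p2 & p2) <-> ((p2 -> p1) <-> (p1 <-> p1)) = 0 <-> 4 = 0
(p1 <-> ~(p2 & p1)) & ((~p2 & p2) <-> ((p2 -> p1) <-> (p1 <-> p1))) = 1 & 0 = 0
p1 & p2 = 1 & 0 = 0
p2 <-> (p1 & p2) = 0 <-> 0 = 4
~p1 = ~1 = 3
p2 -> p2 = 0 -> 0 = 4
(p2 -> p2) & p2 = 4 & 0 = 0
~p1 -> ((p2 -> p2) & p2) = 3 -> 0 = 1
(p2 <-> (p1 & p2)) -> (~p1 -> ((p2 -> p2) & p2)) = 4 -> 1 = 1
p1 -> p2 = 1 -> 0 = 3
(p1 -> p2) & p1 = 3 & 1 = 1
~p2 = ~0 = 4
p1 -> ~p2 = 1 -> 4 = 4
((p1 -> p2) & p1) & (p1 -> ~p2) = 1 & 4 = 1
~(((p1 -> p2) & p1) & (p1 -> ~p2)) = ~1 = 3
((p2 <-> (p1 & p2)) -> (~p1 -> ((p2 -> p2) & p2))) & ~(((p1 -> p2) & p1) & (p1 -> ~p2)) = 1 & 3 = 1
((p1 <-> ~(p2 & p1)) & ((~p2 & p2) <-> ((p2 -> p1) <-> (p1 <-> p1)))) <-> (((p2 <-> (p1 & p2)) -> (~p1 -> ((p2 -> p2) & p2))) & ~(((p1 -> p2) & p1) & (p1 -> ~p2))) = 0 <-> 1 = 3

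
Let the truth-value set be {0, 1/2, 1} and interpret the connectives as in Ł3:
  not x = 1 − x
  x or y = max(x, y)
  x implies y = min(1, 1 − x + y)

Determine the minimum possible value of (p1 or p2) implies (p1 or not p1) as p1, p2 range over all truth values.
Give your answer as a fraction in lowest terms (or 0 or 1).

Take p1 = 1/2, p2 = 1:
p1 or p2 = 1/2 or 1 = 1
not p1 = not 1/2 = 1/2
p1 or not p1 = 1/2 or 1/2 = 1/2
(p1 or p2) implies (p1 or not p1) = 1 implies 1/2 = 1/2
No assignment yields a value below 1/2, so this is the minimum.

1/2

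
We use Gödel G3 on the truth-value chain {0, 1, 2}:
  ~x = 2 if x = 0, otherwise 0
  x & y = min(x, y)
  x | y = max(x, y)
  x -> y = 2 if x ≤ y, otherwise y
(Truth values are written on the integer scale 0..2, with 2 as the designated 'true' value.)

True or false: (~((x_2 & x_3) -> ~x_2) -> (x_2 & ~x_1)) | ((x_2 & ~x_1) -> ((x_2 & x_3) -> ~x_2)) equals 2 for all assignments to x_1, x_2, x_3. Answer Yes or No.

No

Counterexample: take x_1 = 0, x_2 = 1, x_3 = 1.
x_2 & x_3 = 1 & 1 = 1
~x_2 = ~1 = 0
(x_2 & x_3) -> ~x_2 = 1 -> 0 = 0
~((x_2 & x_3) -> ~x_2) = ~0 = 2
~x_1 = ~0 = 2
x_2 & ~x_1 = 1 & 2 = 1
~((x_2 & x_3) -> ~x_2) -> (x_2 & ~x_1) = 2 -> 1 = 1
~x_1 = ~0 = 2
x_2 & ~x_1 = 1 & 2 = 1
x_2 & x_3 = 1 & 1 = 1
~x_2 = ~1 = 0
(x_2 & x_3) -> ~x_2 = 1 -> 0 = 0
(x_2 & ~x_1) -> ((x_2 & x_3) -> ~x_2) = 1 -> 0 = 0
(~((x_2 & x_3) -> ~x_2) -> (x_2 & ~x_1)) | ((x_2 & ~x_1) -> ((x_2 & x_3) -> ~x_2)) = 1 | 0 = 1
This gives 1 ≠ 2.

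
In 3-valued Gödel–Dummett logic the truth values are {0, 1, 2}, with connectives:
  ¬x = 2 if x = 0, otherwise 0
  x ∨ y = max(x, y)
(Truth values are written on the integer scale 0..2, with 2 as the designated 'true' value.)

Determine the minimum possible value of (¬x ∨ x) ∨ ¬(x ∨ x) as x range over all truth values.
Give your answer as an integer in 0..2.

1

Take x = 1:
¬x = ¬1 = 0
¬x ∨ x = 0 ∨ 1 = 1
x ∨ x = 1 ∨ 1 = 1
¬(x ∨ x) = ¬1 = 0
(¬x ∨ x) ∨ ¬(x ∨ x) = 1 ∨ 0 = 1
No assignment yields a value below 1, so this is the minimum.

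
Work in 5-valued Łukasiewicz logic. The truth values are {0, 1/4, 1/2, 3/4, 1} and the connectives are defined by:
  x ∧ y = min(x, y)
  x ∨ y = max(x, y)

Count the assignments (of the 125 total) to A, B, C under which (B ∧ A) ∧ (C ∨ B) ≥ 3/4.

20

value 1: 5 assignments (counts)
value 3/4: 15 assignments (counts)
value 1/2: 25 assignments
value 1/4: 35 assignments
value 0: 45 assignments
So 20 of the 125 assignments meet the threshold.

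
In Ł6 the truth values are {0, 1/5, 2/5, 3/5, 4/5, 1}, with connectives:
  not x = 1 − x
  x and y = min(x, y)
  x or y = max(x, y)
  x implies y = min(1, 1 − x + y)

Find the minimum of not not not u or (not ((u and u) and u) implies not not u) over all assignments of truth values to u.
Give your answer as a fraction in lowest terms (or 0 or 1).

4/5

Take u = 1/5:
not u = not 1/5 = 4/5
not not u = not 4/5 = 1/5
not not not u = not 1/5 = 4/5
u and u = 1/5 and 1/5 = 1/5
(u and u) and u = 1/5 and 1/5 = 1/5
not ((u and u) and u) = not 1/5 = 4/5
not u = not 1/5 = 4/5
not not u = not 4/5 = 1/5
not ((u and u) and u) implies not not u = 4/5 implies 1/5 = 2/5
not not not u or (not ((u and u) and u) implies not not u) = 4/5 or 2/5 = 4/5
No assignment yields a value below 4/5, so this is the minimum.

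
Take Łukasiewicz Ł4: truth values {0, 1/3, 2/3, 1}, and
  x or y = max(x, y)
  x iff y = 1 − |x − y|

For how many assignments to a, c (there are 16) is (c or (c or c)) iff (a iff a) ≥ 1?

a = 0, c = 0 ↦ 0  <
a = 0, c = 1/3 ↦ 1/3  <
a = 0, c = 2/3 ↦ 2/3  <
a = 0, c = 1 ↦ 1  ≥
a = 1/3, c = 0 ↦ 0  <
a = 1/3, c = 1/3 ↦ 1/3  <
a = 1/3, c = 2/3 ↦ 2/3  <
a = 1/3, c = 1 ↦ 1  ≥
a = 2/3, c = 0 ↦ 0  <
a = 2/3, c = 1/3 ↦ 1/3  <
a = 2/3, c = 2/3 ↦ 2/3  <
a = 2/3, c = 1 ↦ 1  ≥
a = 1, c = 0 ↦ 0  <
a = 1, c = 1/3 ↦ 1/3  <
a = 1, c = 2/3 ↦ 2/3  <
a = 1, c = 1 ↦ 1  ≥
So 4 of the 16 assignments meet the threshold.

4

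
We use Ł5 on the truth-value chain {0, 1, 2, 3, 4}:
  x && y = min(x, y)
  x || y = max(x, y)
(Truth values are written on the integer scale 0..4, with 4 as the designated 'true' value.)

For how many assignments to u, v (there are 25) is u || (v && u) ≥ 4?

5

value 4: 5 assignments (counts)
value 3: 5 assignments
value 2: 5 assignments
value 1: 5 assignments
value 0: 5 assignments
So 5 of the 25 assignments meet the threshold.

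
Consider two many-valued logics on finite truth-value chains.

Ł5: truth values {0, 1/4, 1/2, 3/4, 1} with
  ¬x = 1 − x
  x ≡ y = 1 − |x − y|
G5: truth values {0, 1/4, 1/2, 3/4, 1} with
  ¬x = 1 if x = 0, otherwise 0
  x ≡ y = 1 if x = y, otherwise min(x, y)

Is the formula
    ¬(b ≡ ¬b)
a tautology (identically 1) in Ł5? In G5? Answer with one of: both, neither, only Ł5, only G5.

In Ł5: at b = 1/4 the value is 1/2 — not a tautology.
In G5: every assignment gives 1 — tautology.

only G5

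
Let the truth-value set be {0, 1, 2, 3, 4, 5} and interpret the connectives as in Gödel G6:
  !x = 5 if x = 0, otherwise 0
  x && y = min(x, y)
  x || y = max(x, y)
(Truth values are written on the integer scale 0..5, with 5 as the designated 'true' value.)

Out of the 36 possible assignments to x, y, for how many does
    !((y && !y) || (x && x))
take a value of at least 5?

value 5: 6 assignments (counts)
value 0: 30 assignments
So 6 of the 36 assignments meet the threshold.

6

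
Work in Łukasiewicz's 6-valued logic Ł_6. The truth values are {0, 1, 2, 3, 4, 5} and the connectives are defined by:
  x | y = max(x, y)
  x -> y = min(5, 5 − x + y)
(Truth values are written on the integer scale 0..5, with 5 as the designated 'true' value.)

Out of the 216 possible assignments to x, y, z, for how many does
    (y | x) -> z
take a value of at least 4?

126

value 5: 91 assignments (counts)
value 4: 35 assignments (counts)
value 3: 32 assignments
value 2: 27 assignments
value 1: 20 assignments
value 0: 11 assignments
So 126 of the 216 assignments meet the threshold.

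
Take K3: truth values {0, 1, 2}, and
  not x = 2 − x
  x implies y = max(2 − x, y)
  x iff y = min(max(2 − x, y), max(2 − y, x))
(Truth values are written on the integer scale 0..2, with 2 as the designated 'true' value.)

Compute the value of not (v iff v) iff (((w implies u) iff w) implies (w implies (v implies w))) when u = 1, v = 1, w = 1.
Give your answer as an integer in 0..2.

1

v iff v = 1 iff 1 = 1
not (v iff v) = not 1 = 1
w implies u = 1 implies 1 = 1
(w implies u) iff w = 1 iff 1 = 1
v implies w = 1 implies 1 = 1
w implies (v implies w) = 1 implies 1 = 1
((w implies u) iff w) implies (w implies (v implies w)) = 1 implies 1 = 1
not (v iff v) iff (((w implies u) iff w) implies (w implies (v implies w))) = 1 iff 1 = 1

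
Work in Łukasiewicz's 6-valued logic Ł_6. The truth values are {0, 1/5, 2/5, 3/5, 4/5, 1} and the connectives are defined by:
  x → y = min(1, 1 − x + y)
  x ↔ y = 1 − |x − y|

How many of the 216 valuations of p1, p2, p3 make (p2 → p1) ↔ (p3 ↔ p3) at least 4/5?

156

value 1: 126 assignments (counts)
value 4/5: 30 assignments (counts)
value 3/5: 24 assignments
value 2/5: 18 assignments
value 1/5: 12 assignments
value 0: 6 assignments
So 156 of the 216 assignments meet the threshold.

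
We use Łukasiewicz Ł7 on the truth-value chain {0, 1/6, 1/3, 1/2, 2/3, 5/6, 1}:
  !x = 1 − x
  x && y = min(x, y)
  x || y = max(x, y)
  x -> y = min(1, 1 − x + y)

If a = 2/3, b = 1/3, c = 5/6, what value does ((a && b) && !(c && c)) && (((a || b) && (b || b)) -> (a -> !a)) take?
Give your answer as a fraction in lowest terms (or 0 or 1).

a && b = 2/3 && 1/3 = 1/3
c && c = 5/6 && 5/6 = 5/6
!(c && c) = !5/6 = 1/6
(a && b) && !(c && c) = 1/3 && 1/6 = 1/6
a || b = 2/3 || 1/3 = 2/3
b || b = 1/3 || 1/3 = 1/3
(a || b) && (b || b) = 2/3 && 1/3 = 1/3
!a = !2/3 = 1/3
a -> !a = 2/3 -> 1/3 = 2/3
((a || b) && (b || b)) -> (a -> !a) = 1/3 -> 2/3 = 1
((a && b) && !(c && c)) && (((a || b) && (b || b)) -> (a -> !a)) = 1/6 && 1 = 1/6

1/6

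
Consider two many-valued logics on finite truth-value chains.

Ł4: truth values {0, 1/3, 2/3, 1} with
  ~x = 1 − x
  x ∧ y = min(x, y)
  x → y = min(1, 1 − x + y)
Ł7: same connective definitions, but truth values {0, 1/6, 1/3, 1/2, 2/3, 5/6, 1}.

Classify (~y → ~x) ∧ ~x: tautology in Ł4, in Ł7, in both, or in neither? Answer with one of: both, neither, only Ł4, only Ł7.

In Ł4: at x = 1/3, y = 0 the value is 2/3 — not a tautology.
In Ł7: at x = 1/6, y = 0 the value is 5/6 — not a tautology.

neither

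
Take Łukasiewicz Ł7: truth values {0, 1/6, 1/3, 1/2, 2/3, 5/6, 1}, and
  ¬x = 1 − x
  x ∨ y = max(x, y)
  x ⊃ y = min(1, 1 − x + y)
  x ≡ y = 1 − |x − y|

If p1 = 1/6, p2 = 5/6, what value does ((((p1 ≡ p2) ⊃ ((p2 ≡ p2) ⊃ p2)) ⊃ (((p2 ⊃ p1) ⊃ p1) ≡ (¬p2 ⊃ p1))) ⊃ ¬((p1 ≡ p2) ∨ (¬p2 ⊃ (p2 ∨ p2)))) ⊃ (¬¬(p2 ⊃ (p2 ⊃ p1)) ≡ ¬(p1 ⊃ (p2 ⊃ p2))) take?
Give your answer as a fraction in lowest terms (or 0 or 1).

p1 ≡ p2 = 1/6 ≡ 5/6 = 1/3
p2 ≡ p2 = 5/6 ≡ 5/6 = 1
(p2 ≡ p2) ⊃ p2 = 1 ⊃ 5/6 = 5/6
(p1 ≡ p2) ⊃ ((p2 ≡ p2) ⊃ p2) = 1/3 ⊃ 5/6 = 1
p2 ⊃ p1 = 5/6 ⊃ 1/6 = 1/3
(p2 ⊃ p1) ⊃ p1 = 1/3 ⊃ 1/6 = 5/6
¬p2 = ¬5/6 = 1/6
¬p2 ⊃ p1 = 1/6 ⊃ 1/6 = 1
((p2 ⊃ p1) ⊃ p1) ≡ (¬p2 ⊃ p1) = 5/6 ≡ 1 = 5/6
((p1 ≡ p2) ⊃ ((p2 ≡ p2) ⊃ p2)) ⊃ (((p2 ⊃ p1) ⊃ p1) ≡ (¬p2 ⊃ p1)) = 1 ⊃ 5/6 = 5/6
p1 ≡ p2 = 1/6 ≡ 5/6 = 1/3
¬p2 = ¬5/6 = 1/6
p2 ∨ p2 = 5/6 ∨ 5/6 = 5/6
¬p2 ⊃ (p2 ∨ p2) = 1/6 ⊃ 5/6 = 1
(p1 ≡ p2) ∨ (¬p2 ⊃ (p2 ∨ p2)) = 1/3 ∨ 1 = 1
¬((p1 ≡ p2) ∨ (¬p2 ⊃ (p2 ∨ p2))) = ¬1 = 0
(((p1 ≡ p2) ⊃ ((p2 ≡ p2) ⊃ p2)) ⊃ (((p2 ⊃ p1) ⊃ p1) ≡ (¬p2 ⊃ p1))) ⊃ ¬((p1 ≡ p2) ∨ (¬p2 ⊃ (p2 ∨ p2))) = 5/6 ⊃ 0 = 1/6
p2 ⊃ p1 = 5/6 ⊃ 1/6 = 1/3
p2 ⊃ (p2 ⊃ p1) = 5/6 ⊃ 1/3 = 1/2
¬(p2 ⊃ (p2 ⊃ p1)) = ¬1/2 = 1/2
¬¬(p2 ⊃ (p2 ⊃ p1)) = ¬1/2 = 1/2
p2 ⊃ p2 = 5/6 ⊃ 5/6 = 1
p1 ⊃ (p2 ⊃ p2) = 1/6 ⊃ 1 = 1
¬(p1 ⊃ (p2 ⊃ p2)) = ¬1 = 0
¬¬(p2 ⊃ (p2 ⊃ p1)) ≡ ¬(p1 ⊃ (p2 ⊃ p2)) = 1/2 ≡ 0 = 1/2
((((p1 ≡ p2) ⊃ ((p2 ≡ p2) ⊃ p2)) ⊃ (((p2 ⊃ p1) ⊃ p1) ≡ (¬p2 ⊃ p1))) ⊃ ¬((p1 ≡ p2) ∨ (¬p2 ⊃ (p2 ∨ p2)))) ⊃ (¬¬(p2 ⊃ (p2 ⊃ p1)) ≡ ¬(p1 ⊃ (p2 ⊃ p2))) = 1/6 ⊃ 1/2 = 1

1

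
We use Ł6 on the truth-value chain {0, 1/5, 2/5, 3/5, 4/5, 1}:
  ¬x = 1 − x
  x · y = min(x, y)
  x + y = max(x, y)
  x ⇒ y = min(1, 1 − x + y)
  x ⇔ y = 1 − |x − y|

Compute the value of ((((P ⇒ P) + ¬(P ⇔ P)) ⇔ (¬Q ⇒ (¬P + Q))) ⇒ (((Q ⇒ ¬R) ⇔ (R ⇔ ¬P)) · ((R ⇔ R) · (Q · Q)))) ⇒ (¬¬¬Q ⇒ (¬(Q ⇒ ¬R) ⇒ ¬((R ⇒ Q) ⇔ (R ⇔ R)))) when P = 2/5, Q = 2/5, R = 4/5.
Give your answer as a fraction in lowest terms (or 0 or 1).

1

P ⇒ P = 2/5 ⇒ 2/5 = 1
P ⇔ P = 2/5 ⇔ 2/5 = 1
¬(P ⇔ P) = ¬1 = 0
(P ⇒ P) + ¬(P ⇔ P) = 1 + 0 = 1
¬Q = ¬2/5 = 3/5
¬P = ¬2/5 = 3/5
¬P + Q = 3/5 + 2/5 = 3/5
¬Q ⇒ (¬P + Q) = 3/5 ⇒ 3/5 = 1
((P ⇒ P) + ¬(P ⇔ P)) ⇔ (¬Q ⇒ (¬P + Q)) = 1 ⇔ 1 = 1
¬R = ¬4/5 = 1/5
Q ⇒ ¬R = 2/5 ⇒ 1/5 = 4/5
¬P = ¬2/5 = 3/5
R ⇔ ¬P = 4/5 ⇔ 3/5 = 4/5
(Q ⇒ ¬R) ⇔ (R ⇔ ¬P) = 4/5 ⇔ 4/5 = 1
R ⇔ R = 4/5 ⇔ 4/5 = 1
Q · Q = 2/5 · 2/5 = 2/5
(R ⇔ R) · (Q · Q) = 1 · 2/5 = 2/5
((Q ⇒ ¬R) ⇔ (R ⇔ ¬P)) · ((R ⇔ R) · (Q · Q)) = 1 · 2/5 = 2/5
(((P ⇒ P) + ¬(P ⇔ P)) ⇔ (¬Q ⇒ (¬P + Q))) ⇒ (((Q ⇒ ¬R) ⇔ (R ⇔ ¬P)) · ((R ⇔ R) · (Q · Q))) = 1 ⇒ 2/5 = 2/5
¬Q = ¬2/5 = 3/5
¬¬Q = ¬3/5 = 2/5
¬¬¬Q = ¬2/5 = 3/5
¬R = ¬4/5 = 1/5
Q ⇒ ¬R = 2/5 ⇒ 1/5 = 4/5
¬(Q ⇒ ¬R) = ¬4/5 = 1/5
R ⇒ Q = 4/5 ⇒ 2/5 = 3/5
R ⇔ R = 4/5 ⇔ 4/5 = 1
(R ⇒ Q) ⇔ (R ⇔ R) = 3/5 ⇔ 1 = 3/5
¬((R ⇒ Q) ⇔ (R ⇔ R)) = ¬3/5 = 2/5
¬(Q ⇒ ¬R) ⇒ ¬((R ⇒ Q) ⇔ (R ⇔ R)) = 1/5 ⇒ 2/5 = 1
¬¬¬Q ⇒ (¬(Q ⇒ ¬R) ⇒ ¬((R ⇒ Q) ⇔ (R ⇔ R))) = 3/5 ⇒ 1 = 1
((((P ⇒ P) + ¬(P ⇔ P)) ⇔ (¬Q ⇒ (¬P + Q))) ⇒ (((Q ⇒ ¬R) ⇔ (R ⇔ ¬P)) · ((R ⇔ R) · (Q · Q)))) ⇒ (¬¬¬Q ⇒ (¬(Q ⇒ ¬R) ⇒ ¬((R ⇒ Q) ⇔ (R ⇔ R)))) = 2/5 ⇒ 1 = 1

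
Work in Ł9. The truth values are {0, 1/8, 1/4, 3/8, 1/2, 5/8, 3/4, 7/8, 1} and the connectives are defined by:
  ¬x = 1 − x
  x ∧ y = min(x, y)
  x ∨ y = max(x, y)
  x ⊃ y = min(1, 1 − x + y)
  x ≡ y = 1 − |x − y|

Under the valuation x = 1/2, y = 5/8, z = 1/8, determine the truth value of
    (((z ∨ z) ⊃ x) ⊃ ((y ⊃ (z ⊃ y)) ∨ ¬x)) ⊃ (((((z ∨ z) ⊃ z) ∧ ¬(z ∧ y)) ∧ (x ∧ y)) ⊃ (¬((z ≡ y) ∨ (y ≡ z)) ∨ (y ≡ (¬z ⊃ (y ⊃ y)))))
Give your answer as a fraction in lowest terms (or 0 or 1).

1

z ∨ z = 1/8 ∨ 1/8 = 1/8
(z ∨ z) ⊃ x = 1/8 ⊃ 1/2 = 1
z ⊃ y = 1/8 ⊃ 5/8 = 1
y ⊃ (z ⊃ y) = 5/8 ⊃ 1 = 1
¬x = ¬1/2 = 1/2
(y ⊃ (z ⊃ y)) ∨ ¬x = 1 ∨ 1/2 = 1
((z ∨ z) ⊃ x) ⊃ ((y ⊃ (z ⊃ y)) ∨ ¬x) = 1 ⊃ 1 = 1
z ∨ z = 1/8 ∨ 1/8 = 1/8
(z ∨ z) ⊃ z = 1/8 ⊃ 1/8 = 1
z ∧ y = 1/8 ∧ 5/8 = 1/8
¬(z ∧ y) = ¬1/8 = 7/8
((z ∨ z) ⊃ z) ∧ ¬(z ∧ y) = 1 ∧ 7/8 = 7/8
x ∧ y = 1/2 ∧ 5/8 = 1/2
(((z ∨ z) ⊃ z) ∧ ¬(z ∧ y)) ∧ (x ∧ y) = 7/8 ∧ 1/2 = 1/2
z ≡ y = 1/8 ≡ 5/8 = 1/2
y ≡ z = 5/8 ≡ 1/8 = 1/2
(z ≡ y) ∨ (y ≡ z) = 1/2 ∨ 1/2 = 1/2
¬((z ≡ y) ∨ (y ≡ z)) = ¬1/2 = 1/2
¬z = ¬1/8 = 7/8
y ⊃ y = 5/8 ⊃ 5/8 = 1
¬z ⊃ (y ⊃ y) = 7/8 ⊃ 1 = 1
y ≡ (¬z ⊃ (y ⊃ y)) = 5/8 ≡ 1 = 5/8
¬((z ≡ y) ∨ (y ≡ z)) ∨ (y ≡ (¬z ⊃ (y ⊃ y))) = 1/2 ∨ 5/8 = 5/8
((((z ∨ z) ⊃ z) ∧ ¬(z ∧ y)) ∧ (x ∧ y)) ⊃ (¬((z ≡ y) ∨ (y ≡ z)) ∨ (y ≡ (¬z ⊃ (y ⊃ y)))) = 1/2 ⊃ 5/8 = 1
(((z ∨ z) ⊃ x) ⊃ ((y ⊃ (z ⊃ y)) ∨ ¬x)) ⊃ (((((z ∨ z) ⊃ z) ∧ ¬(z ∧ y)) ∧ (x ∧ y)) ⊃ (¬((z ≡ y) ∨ (y ≡ z)) ∨ (y ≡ (¬z ⊃ (y ⊃ y))))) = 1 ⊃ 1 = 1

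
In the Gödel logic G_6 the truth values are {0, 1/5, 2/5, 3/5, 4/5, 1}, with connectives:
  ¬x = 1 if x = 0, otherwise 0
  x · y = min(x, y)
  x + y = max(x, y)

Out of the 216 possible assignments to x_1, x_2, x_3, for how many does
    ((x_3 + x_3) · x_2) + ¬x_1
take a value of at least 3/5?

81

value 1: 41 assignments (counts)
value 4/5: 15 assignments (counts)
value 3/5: 25 assignments (counts)
value 2/5: 35 assignments
value 1/5: 45 assignments
value 0: 55 assignments
So 81 of the 216 assignments meet the threshold.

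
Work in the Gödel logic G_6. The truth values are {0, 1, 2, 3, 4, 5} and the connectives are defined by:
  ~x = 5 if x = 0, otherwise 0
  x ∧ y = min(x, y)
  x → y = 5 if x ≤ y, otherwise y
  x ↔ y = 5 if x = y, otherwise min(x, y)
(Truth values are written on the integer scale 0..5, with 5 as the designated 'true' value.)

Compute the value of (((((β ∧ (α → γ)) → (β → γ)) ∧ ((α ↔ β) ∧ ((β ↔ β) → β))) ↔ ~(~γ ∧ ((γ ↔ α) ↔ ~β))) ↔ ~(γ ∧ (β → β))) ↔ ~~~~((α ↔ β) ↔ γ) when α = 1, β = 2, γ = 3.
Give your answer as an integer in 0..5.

α → γ = 1 → 3 = 5
β ∧ (α → γ) = 2 ∧ 5 = 2
β → γ = 2 → 3 = 5
(β ∧ (α → γ)) → (β → γ) = 2 → 5 = 5
α ↔ β = 1 ↔ 2 = 1
β ↔ β = 2 ↔ 2 = 5
(β ↔ β) → β = 5 → 2 = 2
(α ↔ β) ∧ ((β ↔ β) → β) = 1 ∧ 2 = 1
((β ∧ (α → γ)) → (β → γ)) ∧ ((α ↔ β) ∧ ((β ↔ β) → β)) = 5 ∧ 1 = 1
~γ = ~3 = 0
γ ↔ α = 3 ↔ 1 = 1
~β = ~2 = 0
(γ ↔ α) ↔ ~β = 1 ↔ 0 = 0
~γ ∧ ((γ ↔ α) ↔ ~β) = 0 ∧ 0 = 0
~(~γ ∧ ((γ ↔ α) ↔ ~β)) = ~0 = 5
(((β ∧ (α → γ)) → (β → γ)) ∧ ((α ↔ β) ∧ ((β ↔ β) → β))) ↔ ~(~γ ∧ ((γ ↔ α) ↔ ~β)) = 1 ↔ 5 = 1
β → β = 2 → 2 = 5
γ ∧ (β → β) = 3 ∧ 5 = 3
~(γ ∧ (β → β)) = ~3 = 0
((((β ∧ (α → γ)) → (β → γ)) ∧ ((α ↔ β) ∧ ((β ↔ β) → β))) ↔ ~(~γ ∧ ((γ ↔ α) ↔ ~β))) ↔ ~(γ ∧ (β → β)) = 1 ↔ 0 = 0
α ↔ β = 1 ↔ 2 = 1
(α ↔ β) ↔ γ = 1 ↔ 3 = 1
~((α ↔ β) ↔ γ) = ~1 = 0
~~((α ↔ β) ↔ γ) = ~0 = 5
~~~((α ↔ β) ↔ γ) = ~5 = 0
~~~~((α ↔ β) ↔ γ) = ~0 = 5
(((((β ∧ (α → γ)) → (β → γ)) ∧ ((α ↔ β) ∧ ((β ↔ β) → β))) ↔ ~(~γ ∧ ((γ ↔ α) ↔ ~β))) ↔ ~(γ ∧ (β → β))) ↔ ~~~~((α ↔ β) ↔ γ) = 0 ↔ 5 = 0

0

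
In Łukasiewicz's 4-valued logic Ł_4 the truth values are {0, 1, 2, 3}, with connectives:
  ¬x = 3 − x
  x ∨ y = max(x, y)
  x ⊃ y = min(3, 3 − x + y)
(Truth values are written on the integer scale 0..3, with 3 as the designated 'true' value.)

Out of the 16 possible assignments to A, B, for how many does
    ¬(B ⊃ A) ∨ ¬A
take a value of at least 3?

A = 0, B = 0 ↦ 3  ≥
A = 0, B = 1 ↦ 3  ≥
A = 0, B = 2 ↦ 3  ≥
A = 0, B = 3 ↦ 3  ≥
A = 1, B = 0 ↦ 2  <
A = 1, B = 1 ↦ 2  <
A = 1, B = 2 ↦ 2  <
A = 1, B = 3 ↦ 2  <
A = 2, B = 0 ↦ 1  <
A = 2, B = 1 ↦ 1  <
A = 2, B = 2 ↦ 1  <
A = 2, B = 3 ↦ 1  <
A = 3, B = 0 ↦ 0  <
A = 3, B = 1 ↦ 0  <
A = 3, B = 2 ↦ 0  <
A = 3, B = 3 ↦ 0  <
So 4 of the 16 assignments meet the threshold.

4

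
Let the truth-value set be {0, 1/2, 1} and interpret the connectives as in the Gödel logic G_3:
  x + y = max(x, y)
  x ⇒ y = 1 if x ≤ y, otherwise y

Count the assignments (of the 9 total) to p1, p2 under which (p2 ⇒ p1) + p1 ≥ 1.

6

p1 = 0, p2 = 0 ↦ 1  ≥
p1 = 0, p2 = 1/2 ↦ 0  <
p1 = 0, p2 = 1 ↦ 0  <
p1 = 1/2, p2 = 0 ↦ 1  ≥
p1 = 1/2, p2 = 1/2 ↦ 1  ≥
p1 = 1/2, p2 = 1 ↦ 1/2  <
p1 = 1, p2 = 0 ↦ 1  ≥
p1 = 1, p2 = 1/2 ↦ 1  ≥
p1 = 1, p2 = 1 ↦ 1  ≥
So 6 of the 9 assignments meet the threshold.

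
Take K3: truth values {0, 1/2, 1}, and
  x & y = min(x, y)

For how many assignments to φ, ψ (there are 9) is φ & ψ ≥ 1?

φ = 0, ψ = 0 ↦ 0  <
φ = 0, ψ = 1/2 ↦ 0  <
φ = 0, ψ = 1 ↦ 0  <
φ = 1/2, ψ = 0 ↦ 0  <
φ = 1/2, ψ = 1/2 ↦ 1/2  <
φ = 1/2, ψ = 1 ↦ 1/2  <
φ = 1, ψ = 0 ↦ 0  <
φ = 1, ψ = 1/2 ↦ 1/2  <
φ = 1, ψ = 1 ↦ 1  ≥
So 1 of the 9 assignments meets the threshold.

1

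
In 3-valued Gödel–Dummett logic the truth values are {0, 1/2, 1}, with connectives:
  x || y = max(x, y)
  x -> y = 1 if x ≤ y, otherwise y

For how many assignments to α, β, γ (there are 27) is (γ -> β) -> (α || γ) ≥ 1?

17

value 1: 17 assignments (counts)
value 1/2: 7 assignments
value 0: 3 assignments
So 17 of the 27 assignments meet the threshold.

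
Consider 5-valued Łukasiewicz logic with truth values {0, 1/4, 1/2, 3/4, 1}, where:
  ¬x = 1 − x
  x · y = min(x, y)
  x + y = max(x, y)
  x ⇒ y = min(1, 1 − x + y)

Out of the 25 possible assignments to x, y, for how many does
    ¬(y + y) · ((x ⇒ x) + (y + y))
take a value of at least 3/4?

10

value 1: 5 assignments (counts)
value 3/4: 5 assignments (counts)
value 1/2: 5 assignments
value 1/4: 5 assignments
value 0: 5 assignments
So 10 of the 25 assignments meet the threshold.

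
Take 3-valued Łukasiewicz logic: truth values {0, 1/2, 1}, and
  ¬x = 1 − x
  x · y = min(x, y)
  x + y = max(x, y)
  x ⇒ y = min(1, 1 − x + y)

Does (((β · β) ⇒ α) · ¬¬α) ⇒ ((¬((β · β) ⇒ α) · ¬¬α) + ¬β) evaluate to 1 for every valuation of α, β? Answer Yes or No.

No

Counterexample: take α = 1, β = 1/2.
β · β = 1/2 · 1/2 = 1/2
(β · β) ⇒ α = 1/2 ⇒ 1 = 1
¬α = ¬1 = 0
¬¬α = ¬0 = 1
((β · β) ⇒ α) · ¬¬α = 1 · 1 = 1
β · β = 1/2 · 1/2 = 1/2
(β · β) ⇒ α = 1/2 ⇒ 1 = 1
¬((β · β) ⇒ α) = ¬1 = 0
¬α = ¬1 = 0
¬¬α = ¬0 = 1
¬((β · β) ⇒ α) · ¬¬α = 0 · 1 = 0
¬β = ¬1/2 = 1/2
(¬((β · β) ⇒ α) · ¬¬α) + ¬β = 0 + 1/2 = 1/2
(((β · β) ⇒ α) · ¬¬α) ⇒ ((¬((β · β) ⇒ α) · ¬¬α) + ¬β) = 1 ⇒ 1/2 = 1/2
This gives 1/2 ≠ 1.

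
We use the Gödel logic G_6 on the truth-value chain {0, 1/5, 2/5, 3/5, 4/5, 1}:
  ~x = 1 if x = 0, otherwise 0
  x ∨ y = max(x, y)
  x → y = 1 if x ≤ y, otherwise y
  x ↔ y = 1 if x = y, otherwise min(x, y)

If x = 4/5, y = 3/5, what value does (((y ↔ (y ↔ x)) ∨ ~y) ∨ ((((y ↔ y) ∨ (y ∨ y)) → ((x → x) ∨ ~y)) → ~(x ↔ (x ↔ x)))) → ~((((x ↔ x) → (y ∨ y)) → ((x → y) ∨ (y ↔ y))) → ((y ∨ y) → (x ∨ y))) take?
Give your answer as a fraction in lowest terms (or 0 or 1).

0

y ↔ x = 3/5 ↔ 4/5 = 3/5
y ↔ (y ↔ x) = 3/5 ↔ 3/5 = 1
~y = ~3/5 = 0
(y ↔ (y ↔ x)) ∨ ~y = 1 ∨ 0 = 1
y ↔ y = 3/5 ↔ 3/5 = 1
y ∨ y = 3/5 ∨ 3/5 = 3/5
(y ↔ y) ∨ (y ∨ y) = 1 ∨ 3/5 = 1
x → x = 4/5 → 4/5 = 1
~y = ~3/5 = 0
(x → x) ∨ ~y = 1 ∨ 0 = 1
((y ↔ y) ∨ (y ∨ y)) → ((x → x) ∨ ~y) = 1 → 1 = 1
x ↔ x = 4/5 ↔ 4/5 = 1
x ↔ (x ↔ x) = 4/5 ↔ 1 = 4/5
~(x ↔ (x ↔ x)) = ~4/5 = 0
(((y ↔ y) ∨ (y ∨ y)) → ((x → x) ∨ ~y)) → ~(x ↔ (x ↔ x)) = 1 → 0 = 0
((y ↔ (y ↔ x)) ∨ ~y) ∨ ((((y ↔ y) ∨ (y ∨ y)) → ((x → x) ∨ ~y)) → ~(x ↔ (x ↔ x))) = 1 ∨ 0 = 1
x ↔ x = 4/5 ↔ 4/5 = 1
y ∨ y = 3/5 ∨ 3/5 = 3/5
(x ↔ x) → (y ∨ y) = 1 → 3/5 = 3/5
x → y = 4/5 → 3/5 = 3/5
y ↔ y = 3/5 ↔ 3/5 = 1
(x → y) ∨ (y ↔ y) = 3/5 ∨ 1 = 1
((x ↔ x) → (y ∨ y)) → ((x → y) ∨ (y ↔ y)) = 3/5 → 1 = 1
y ∨ y = 3/5 ∨ 3/5 = 3/5
x ∨ y = 4/5 ∨ 3/5 = 4/5
(y ∨ y) → (x ∨ y) = 3/5 → 4/5 = 1
(((x ↔ x) → (y ∨ y)) → ((x → y) ∨ (y ↔ y))) → ((y ∨ y) → (x ∨ y)) = 1 → 1 = 1
~((((x ↔ x) → (y ∨ y)) → ((x → y) ∨ (y ↔ y))) → ((y ∨ y) → (x ∨ y))) = ~1 = 0
(((y ↔ (y ↔ x)) ∨ ~y) ∨ ((((y ↔ y) ∨ (y ∨ y)) → ((x → x) ∨ ~y)) → ~(x ↔ (x ↔ x)))) → ~((((x ↔ x) → (y ∨ y)) → ((x → y) ∨ (y ↔ y))) → ((y ∨ y) → (x ∨ y))) = 1 → 0 = 0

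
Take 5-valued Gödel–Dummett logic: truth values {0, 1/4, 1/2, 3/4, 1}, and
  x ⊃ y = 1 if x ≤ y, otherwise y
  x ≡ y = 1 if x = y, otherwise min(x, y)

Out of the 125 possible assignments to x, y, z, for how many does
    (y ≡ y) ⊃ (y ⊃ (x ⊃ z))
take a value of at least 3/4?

96

value 1: 95 assignments (counts)
value 3/4: 1 assignment (counts)
value 1/2: 4 assignments
value 1/4: 9 assignments
value 0: 16 assignments
So 96 of the 125 assignments meet the threshold.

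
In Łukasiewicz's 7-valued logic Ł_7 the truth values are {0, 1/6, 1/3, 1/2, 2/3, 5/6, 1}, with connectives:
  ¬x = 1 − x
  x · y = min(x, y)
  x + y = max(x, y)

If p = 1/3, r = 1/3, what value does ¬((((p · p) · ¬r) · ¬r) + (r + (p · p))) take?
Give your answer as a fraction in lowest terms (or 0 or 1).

2/3

p · p = 1/3 · 1/3 = 1/3
¬r = ¬1/3 = 2/3
(p · p) · ¬r = 1/3 · 2/3 = 1/3
¬r = ¬1/3 = 2/3
((p · p) · ¬r) · ¬r = 1/3 · 2/3 = 1/3
p · p = 1/3 · 1/3 = 1/3
r + (p · p) = 1/3 + 1/3 = 1/3
(((p · p) · ¬r) · ¬r) + (r + (p · p)) = 1/3 + 1/3 = 1/3
¬((((p · p) · ¬r) · ¬r) + (r + (p · p))) = ¬1/3 = 2/3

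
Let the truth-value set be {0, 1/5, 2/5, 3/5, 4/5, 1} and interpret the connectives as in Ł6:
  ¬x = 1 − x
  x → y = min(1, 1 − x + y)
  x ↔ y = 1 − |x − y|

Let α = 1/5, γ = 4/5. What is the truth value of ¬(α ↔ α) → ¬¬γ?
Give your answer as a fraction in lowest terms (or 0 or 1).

α ↔ α = 1/5 ↔ 1/5 = 1
¬(α ↔ α) = ¬1 = 0
¬γ = ¬4/5 = 1/5
¬¬γ = ¬1/5 = 4/5
¬(α ↔ α) → ¬¬γ = 0 → 4/5 = 1

1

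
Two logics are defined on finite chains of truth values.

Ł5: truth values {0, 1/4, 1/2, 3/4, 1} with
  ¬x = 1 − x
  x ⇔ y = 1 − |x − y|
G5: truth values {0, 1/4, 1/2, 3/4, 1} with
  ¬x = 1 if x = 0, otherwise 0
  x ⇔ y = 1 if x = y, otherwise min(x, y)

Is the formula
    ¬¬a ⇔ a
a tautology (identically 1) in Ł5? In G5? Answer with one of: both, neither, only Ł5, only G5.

In Ł5: every assignment gives 1 — tautology.
In G5: at a = 1/4 the value is 1/4 — not a tautology.

only Ł5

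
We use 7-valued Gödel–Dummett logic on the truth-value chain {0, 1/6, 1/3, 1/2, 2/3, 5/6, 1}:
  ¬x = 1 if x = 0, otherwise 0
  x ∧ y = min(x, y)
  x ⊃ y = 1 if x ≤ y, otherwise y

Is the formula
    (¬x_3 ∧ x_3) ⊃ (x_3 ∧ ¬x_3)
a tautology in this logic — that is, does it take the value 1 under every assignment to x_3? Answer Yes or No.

x_3 = 0 ↦ 1
x_3 = 1/6 ↦ 1
x_3 = 1/3 ↦ 1
x_3 = 1/2 ↦ 1
x_3 = 2/3 ↦ 1
x_3 = 5/6 ↦ 1
x_3 = 1 ↦ 1
Every assignment gives a value ≥ 1.

Yes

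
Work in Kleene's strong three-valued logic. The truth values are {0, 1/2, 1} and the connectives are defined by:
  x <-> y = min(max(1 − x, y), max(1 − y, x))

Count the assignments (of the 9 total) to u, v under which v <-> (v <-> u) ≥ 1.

2

u = 0, v = 0 ↦ 0  <
u = 0, v = 1/2 ↦ 1/2  <
u = 0, v = 1 ↦ 0  <
u = 1/2, v = 0 ↦ 1/2  <
u = 1/2, v = 1/2 ↦ 1/2  <
u = 1/2, v = 1 ↦ 1/2  <
u = 1, v = 0 ↦ 1  ≥
u = 1, v = 1/2 ↦ 1/2  <
u = 1, v = 1 ↦ 1  ≥
So 2 of the 9 assignments meet the threshold.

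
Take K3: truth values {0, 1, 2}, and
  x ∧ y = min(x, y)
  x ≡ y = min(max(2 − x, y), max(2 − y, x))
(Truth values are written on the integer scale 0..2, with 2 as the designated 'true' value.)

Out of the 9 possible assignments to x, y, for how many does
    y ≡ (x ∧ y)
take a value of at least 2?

4

x = 0, y = 0 ↦ 2  ≥
x = 0, y = 1 ↦ 1  <
x = 0, y = 2 ↦ 0  <
x = 1, y = 0 ↦ 2  ≥
x = 1, y = 1 ↦ 1  <
x = 1, y = 2 ↦ 1  <
x = 2, y = 0 ↦ 2  ≥
x = 2, y = 1 ↦ 1  <
x = 2, y = 2 ↦ 2  ≥
So 4 of the 9 assignments meet the threshold.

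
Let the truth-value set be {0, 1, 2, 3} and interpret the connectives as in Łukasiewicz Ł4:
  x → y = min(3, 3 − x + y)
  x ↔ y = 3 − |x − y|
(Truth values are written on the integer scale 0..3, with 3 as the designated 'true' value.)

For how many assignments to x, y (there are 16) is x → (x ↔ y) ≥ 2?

x = 0, y = 0 ↦ 3  ≥
x = 0, y = 1 ↦ 3  ≥
x = 0, y = 2 ↦ 3  ≥
x = 0, y = 3 ↦ 3  ≥
x = 1, y = 0 ↦ 3  ≥
x = 1, y = 1 ↦ 3  ≥
x = 1, y = 2 ↦ 3  ≥
x = 1, y = 3 ↦ 3  ≥
x = 2, y = 0 ↦ 2  ≥
x = 2, y = 1 ↦ 3  ≥
x = 2, y = 2 ↦ 3  ≥
x = 2, y = 3 ↦ 3  ≥
x = 3, y = 0 ↦ 0  <
x = 3, y = 1 ↦ 1  <
x = 3, y = 2 ↦ 2  ≥
x = 3, y = 3 ↦ 3  ≥
So 14 of the 16 assignments meet the threshold.

14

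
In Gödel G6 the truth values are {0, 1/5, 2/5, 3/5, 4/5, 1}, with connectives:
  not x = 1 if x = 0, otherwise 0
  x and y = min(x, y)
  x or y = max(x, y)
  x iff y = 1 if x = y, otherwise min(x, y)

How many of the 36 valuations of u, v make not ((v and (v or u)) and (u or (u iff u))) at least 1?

6

value 1: 6 assignments (counts)
value 0: 30 assignments
So 6 of the 36 assignments meet the threshold.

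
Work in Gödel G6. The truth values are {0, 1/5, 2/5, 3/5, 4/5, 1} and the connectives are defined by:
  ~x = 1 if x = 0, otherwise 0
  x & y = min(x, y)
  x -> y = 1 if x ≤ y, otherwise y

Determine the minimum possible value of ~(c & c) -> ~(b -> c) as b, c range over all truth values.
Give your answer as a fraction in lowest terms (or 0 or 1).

0

Take b = 0, c = 0:
c & c = 0 & 0 = 0
~(c & c) = ~0 = 1
b -> c = 0 -> 0 = 1
~(b -> c) = ~1 = 0
~(c & c) -> ~(b -> c) = 1 -> 0 = 0
No assignment yields a value below 0, so this is the minimum.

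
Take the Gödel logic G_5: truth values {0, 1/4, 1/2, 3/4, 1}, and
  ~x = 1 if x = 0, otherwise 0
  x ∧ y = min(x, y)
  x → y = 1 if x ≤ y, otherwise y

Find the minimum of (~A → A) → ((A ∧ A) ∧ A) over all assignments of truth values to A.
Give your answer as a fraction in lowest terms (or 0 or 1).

1/4

Take A = 1/4:
~A = ~1/4 = 0
~A → A = 0 → 1/4 = 1
A ∧ A = 1/4 ∧ 1/4 = 1/4
(A ∧ A) ∧ A = 1/4 ∧ 1/4 = 1/4
(~A → A) → ((A ∧ A) ∧ A) = 1 → 1/4 = 1/4
No assignment yields a value below 1/4, so this is the minimum.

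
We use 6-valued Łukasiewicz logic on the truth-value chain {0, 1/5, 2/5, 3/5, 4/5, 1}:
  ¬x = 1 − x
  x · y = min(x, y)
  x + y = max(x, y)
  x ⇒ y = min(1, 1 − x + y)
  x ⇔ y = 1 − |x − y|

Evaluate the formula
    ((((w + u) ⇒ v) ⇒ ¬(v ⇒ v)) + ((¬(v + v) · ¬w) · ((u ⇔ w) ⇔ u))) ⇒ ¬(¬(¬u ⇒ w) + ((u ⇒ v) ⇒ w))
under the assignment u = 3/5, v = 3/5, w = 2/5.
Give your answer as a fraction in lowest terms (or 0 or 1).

1

w + u = 2/5 + 3/5 = 3/5
(w + u) ⇒ v = 3/5 ⇒ 3/5 = 1
v ⇒ v = 3/5 ⇒ 3/5 = 1
¬(v ⇒ v) = ¬1 = 0
((w + u) ⇒ v) ⇒ ¬(v ⇒ v) = 1 ⇒ 0 = 0
v + v = 3/5 + 3/5 = 3/5
¬(v + v) = ¬3/5 = 2/5
¬w = ¬2/5 = 3/5
¬(v + v) · ¬w = 2/5 · 3/5 = 2/5
u ⇔ w = 3/5 ⇔ 2/5 = 4/5
(u ⇔ w) ⇔ u = 4/5 ⇔ 3/5 = 4/5
(¬(v + v) · ¬w) · ((u ⇔ w) ⇔ u) = 2/5 · 4/5 = 2/5
(((w + u) ⇒ v) ⇒ ¬(v ⇒ v)) + ((¬(v + v) · ¬w) · ((u ⇔ w) ⇔ u)) = 0 + 2/5 = 2/5
¬u = ¬3/5 = 2/5
¬u ⇒ w = 2/5 ⇒ 2/5 = 1
¬(¬u ⇒ w) = ¬1 = 0
u ⇒ v = 3/5 ⇒ 3/5 = 1
(u ⇒ v) ⇒ w = 1 ⇒ 2/5 = 2/5
¬(¬u ⇒ w) + ((u ⇒ v) ⇒ w) = 0 + 2/5 = 2/5
¬(¬(¬u ⇒ w) + ((u ⇒ v) ⇒ w)) = ¬2/5 = 3/5
((((w + u) ⇒ v) ⇒ ¬(v ⇒ v)) + ((¬(v + v) · ¬w) · ((u ⇔ w) ⇔ u))) ⇒ ¬(¬(¬u ⇒ w) + ((u ⇒ v) ⇒ w)) = 2/5 ⇒ 3/5 = 1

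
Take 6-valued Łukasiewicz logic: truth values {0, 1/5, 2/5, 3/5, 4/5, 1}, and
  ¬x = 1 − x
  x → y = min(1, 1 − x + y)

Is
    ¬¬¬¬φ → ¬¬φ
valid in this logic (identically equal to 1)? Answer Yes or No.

Yes

φ = 0 ↦ 1
φ = 1/5 ↦ 1
φ = 2/5 ↦ 1
φ = 3/5 ↦ 1
φ = 4/5 ↦ 1
φ = 1 ↦ 1
Every assignment gives a value ≥ 1.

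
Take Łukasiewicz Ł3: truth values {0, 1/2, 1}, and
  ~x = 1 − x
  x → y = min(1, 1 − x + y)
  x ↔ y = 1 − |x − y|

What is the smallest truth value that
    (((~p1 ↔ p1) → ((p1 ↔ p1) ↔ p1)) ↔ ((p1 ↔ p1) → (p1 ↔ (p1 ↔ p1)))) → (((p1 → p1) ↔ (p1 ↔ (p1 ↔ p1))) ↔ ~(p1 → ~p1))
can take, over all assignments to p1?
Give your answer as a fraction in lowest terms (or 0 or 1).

1/2

Take p1 = 1/2:
~p1 = ~1/2 = 1/2
~p1 ↔ p1 = 1/2 ↔ 1/2 = 1
p1 ↔ p1 = 1/2 ↔ 1/2 = 1
(p1 ↔ p1) ↔ p1 = 1 ↔ 1/2 = 1/2
(~p1 ↔ p1) → ((p1 ↔ p1) ↔ p1) = 1 → 1/2 = 1/2
p1 ↔ p1 = 1/2 ↔ 1/2 = 1
p1 ↔ p1 = 1/2 ↔ 1/2 = 1
p1 ↔ (p1 ↔ p1) = 1/2 ↔ 1 = 1/2
(p1 ↔ p1) → (p1 ↔ (p1 ↔ p1)) = 1 → 1/2 = 1/2
((~p1 ↔ p1) → ((p1 ↔ p1) ↔ p1)) ↔ ((p1 ↔ p1) → (p1 ↔ (p1 ↔ p1))) = 1/2 ↔ 1/2 = 1
p1 → p1 = 1/2 → 1/2 = 1
p1 ↔ p1 = 1/2 ↔ 1/2 = 1
p1 ↔ (p1 ↔ p1) = 1/2 ↔ 1 = 1/2
(p1 → p1) ↔ (p1 ↔ (p1 ↔ p1)) = 1 ↔ 1/2 = 1/2
~p1 = ~1/2 = 1/2
p1 → ~p1 = 1/2 → 1/2 = 1
~(p1 → ~p1) = ~1 = 0
((p1 → p1) ↔ (p1 ↔ (p1 ↔ p1))) ↔ ~(p1 → ~p1) = 1/2 ↔ 0 = 1/2
(((~p1 ↔ p1) → ((p1 ↔ p1) ↔ p1)) ↔ ((p1 ↔ p1) → (p1 ↔ (p1 ↔ p1)))) → (((p1 → p1) ↔ (p1 ↔ (p1 ↔ p1))) ↔ ~(p1 → ~p1)) = 1 → 1/2 = 1/2
No assignment yields a value below 1/2, so this is the minimum.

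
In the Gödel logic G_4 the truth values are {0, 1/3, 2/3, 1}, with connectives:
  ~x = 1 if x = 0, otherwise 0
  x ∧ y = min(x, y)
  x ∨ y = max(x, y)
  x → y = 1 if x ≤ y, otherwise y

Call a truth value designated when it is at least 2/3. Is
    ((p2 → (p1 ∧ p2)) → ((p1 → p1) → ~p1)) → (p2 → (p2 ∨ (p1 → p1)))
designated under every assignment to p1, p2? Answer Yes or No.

p1 = 0, p2 = 0 ↦ 1
p1 = 0, p2 = 1/3 ↦ 1
p1 = 0, p2 = 2/3 ↦ 1
p1 = 0, p2 = 1 ↦ 1
p1 = 1/3, p2 = 0 ↦ 1
p1 = 1/3, p2 = 1/3 ↦ 1
p1 = 1/3, p2 = 2/3 ↦ 1
p1 = 1/3, p2 = 1 ↦ 1
p1 = 2/3, p2 = 0 ↦ 1
p1 = 2/3, p2 = 1/3 ↦ 1
p1 = 2/3, p2 = 2/3 ↦ 1
p1 = 2/3, p2 = 1 ↦ 1
p1 = 1, p2 = 0 ↦ 1
p1 = 1, p2 = 1/3 ↦ 1
p1 = 1, p2 = 2/3 ↦ 1
p1 = 1, p2 = 1 ↦ 1
Every assignment gives a value ≥ 2/3.

Yes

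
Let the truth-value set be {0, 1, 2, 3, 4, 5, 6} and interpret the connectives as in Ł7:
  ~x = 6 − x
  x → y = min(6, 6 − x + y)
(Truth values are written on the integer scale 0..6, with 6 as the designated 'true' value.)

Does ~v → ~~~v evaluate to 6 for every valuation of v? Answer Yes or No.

v = 0 ↦ 6
v = 1 ↦ 6
v = 2 ↦ 6
v = 3 ↦ 6
v = 4 ↦ 6
v = 5 ↦ 6
v = 6 ↦ 6
Every assignment gives a value ≥ 6.

Yes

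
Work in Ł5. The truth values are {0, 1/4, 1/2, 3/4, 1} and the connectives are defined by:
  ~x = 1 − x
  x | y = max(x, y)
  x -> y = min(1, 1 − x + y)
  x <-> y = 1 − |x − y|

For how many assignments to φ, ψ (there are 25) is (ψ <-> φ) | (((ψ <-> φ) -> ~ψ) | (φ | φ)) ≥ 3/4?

24

value 1: 18 assignments (counts)
value 3/4: 6 assignments (counts)
value 1/2: 1 assignment
So 24 of the 25 assignments meet the threshold.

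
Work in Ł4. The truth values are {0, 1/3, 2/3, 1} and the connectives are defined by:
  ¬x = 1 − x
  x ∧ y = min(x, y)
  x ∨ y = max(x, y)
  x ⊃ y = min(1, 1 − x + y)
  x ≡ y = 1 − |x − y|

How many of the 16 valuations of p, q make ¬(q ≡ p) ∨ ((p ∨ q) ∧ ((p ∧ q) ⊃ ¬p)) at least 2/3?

p = 0, q = 0 ↦ 0  <
p = 0, q = 1/3 ↦ 1/3  <
p = 0, q = 2/3 ↦ 2/3  ≥
p = 0, q = 1 ↦ 1  ≥
p = 1/3, q = 0 ↦ 1/3  <
p = 1/3, q = 1/3 ↦ 1/3  <
p = 1/3, q = 2/3 ↦ 2/3  ≥
p = 1/3, q = 1 ↦ 1  ≥
p = 2/3, q = 0 ↦ 2/3  ≥
p = 2/3, q = 1/3 ↦ 2/3  ≥
p = 2/3, q = 2/3 ↦ 2/3  ≥
p = 2/3, q = 1 ↦ 2/3  ≥
p = 1, q = 0 ↦ 1  ≥
p = 1, q = 1/3 ↦ 2/3  ≥
p = 1, q = 2/3 ↦ 1/3  <
p = 1, q = 1 ↦ 0  <
So 10 of the 16 assignments meet the threshold.

10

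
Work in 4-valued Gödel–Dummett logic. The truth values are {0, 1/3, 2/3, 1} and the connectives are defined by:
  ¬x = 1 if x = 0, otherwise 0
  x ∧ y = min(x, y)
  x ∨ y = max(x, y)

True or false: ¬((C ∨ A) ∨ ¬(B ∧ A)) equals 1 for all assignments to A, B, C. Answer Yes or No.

Counterexample: take A = 0, B = 0, C = 0.
C ∨ A = 0 ∨ 0 = 0
B ∧ A = 0 ∧ 0 = 0
¬(B ∧ A) = ¬0 = 1
(C ∨ A) ∨ ¬(B ∧ A) = 0 ∨ 1 = 1
¬((C ∨ A) ∨ ¬(B ∧ A)) = ¬1 = 0
This gives 0 ≠ 1.

No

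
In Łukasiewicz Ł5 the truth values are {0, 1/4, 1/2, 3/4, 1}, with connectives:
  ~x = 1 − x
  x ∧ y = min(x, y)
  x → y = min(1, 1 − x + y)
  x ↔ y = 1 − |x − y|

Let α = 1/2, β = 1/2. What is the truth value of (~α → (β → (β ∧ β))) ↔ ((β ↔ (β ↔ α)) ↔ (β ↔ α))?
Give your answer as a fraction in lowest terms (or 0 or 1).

~α = ~1/2 = 1/2
β ∧ β = 1/2 ∧ 1/2 = 1/2
β → (β ∧ β) = 1/2 → 1/2 = 1
~α → (β → (β ∧ β)) = 1/2 → 1 = 1
β ↔ α = 1/2 ↔ 1/2 = 1
β ↔ (β ↔ α) = 1/2 ↔ 1 = 1/2
β ↔ α = 1/2 ↔ 1/2 = 1
(β ↔ (β ↔ α)) ↔ (β ↔ α) = 1/2 ↔ 1 = 1/2
(~α → (β → (β ∧ β))) ↔ ((β ↔ (β ↔ α)) ↔ (β ↔ α)) = 1 ↔ 1/2 = 1/2

1/2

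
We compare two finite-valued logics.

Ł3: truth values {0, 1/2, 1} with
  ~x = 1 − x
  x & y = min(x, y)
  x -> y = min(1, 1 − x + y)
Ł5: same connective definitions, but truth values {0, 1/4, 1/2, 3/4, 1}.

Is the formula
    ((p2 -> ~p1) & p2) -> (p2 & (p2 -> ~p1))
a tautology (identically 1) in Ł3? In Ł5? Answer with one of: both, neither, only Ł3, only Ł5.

In Ł3: every assignment gives 1 — tautology.
In Ł5: every assignment gives 1 — tautology.

both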